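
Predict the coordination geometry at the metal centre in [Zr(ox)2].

Summing ligand charges against the 0 overall charge gives an oxidation state of +4 for zirconium.
Group 4 minus oxidation state 4 gives a d⁰ configuration.
Counting donor atoms: 2×oxalate (bidentate) → 4 donors. Coordination number = 4.
A d⁰ ion has no crystal-field stabilisation preference between square planar and tetrahedral, so four ligands adopt the sterically favoured tetrahedral geometry.

tetrahedral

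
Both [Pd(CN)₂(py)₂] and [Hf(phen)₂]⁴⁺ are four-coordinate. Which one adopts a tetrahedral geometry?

[Hf(phen)₂]⁴⁺

For [Pd(CN)₂(py)₂]: Summing ligand charges against the 0 overall charge gives an oxidation state of +2 for palladium. Group 10 minus oxidation state 2 gives a d⁸ configuration. A 4d d⁸ ion has a large crystal-field splitting; square planar leaves the high-energy d_{x²−y²} orbital empty and maximises CFSE. → square planar.
For [Hf(phen)₂]⁴⁺: Ligand charges: 1,10-phenanthroline is neutral. With an overall charge of +4 the hafnium centre must be in the +4 oxidation state. Hafnium is a group-4 element; Hf(IV) is therefore d⁰. A d⁰ ion has no crystal-field stabilisation preference between square planar and tetrahedral, so four ligands adopt the sterically favoured tetrahedral geometry. → tetrahedral.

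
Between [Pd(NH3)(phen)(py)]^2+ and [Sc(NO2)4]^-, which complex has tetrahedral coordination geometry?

[Sc(NO2)4]^-

For [Pd(NH3)(phen)(py)]^2+: Summing ligand charges against the +2 overall charge gives an oxidation state of +2 for palladium. Palladium is a group-10 element; Pd(II) is therefore d⁸. A 4d d⁸ ion has a large crystal-field splitting; square planar leaves the high-energy d_{x²−y²} orbital empty and maximises CFSE. → square planar.
For [Sc(NO2)4]^-: Each nitro (N-bound nitrite) is −1; balancing the −1 overall charge requires Sc(III). Group 3 minus oxidation state 3 gives a d⁰ configuration. A d⁰ ion has no crystal-field stabilisation preference between square planar and tetrahedral, so four ligands adopt the sterically favoured tetrahedral geometry. → tetrahedral.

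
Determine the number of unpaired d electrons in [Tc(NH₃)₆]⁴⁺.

3 unpaired electrons

Ligand charges: ammonia is neutral. With an overall charge of +4 the technetium centre must be in the +4 oxidation state.
Group 7 minus oxidation state 4 gives a d³ configuration.
In an octahedral field the d³ configuration is t₂g³e_g⁰ (only one arrangement possible), giving 3 unpaired electrons.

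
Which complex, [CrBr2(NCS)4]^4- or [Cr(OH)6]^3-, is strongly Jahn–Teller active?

[CrBr2(NCS)4]^4-

[CrBr2(NCS)4]^4-: Ligand charges: each bromide is −1; each isothiocyanate is −1. With an overall charge of −4 the chromium centre must be in the +2 oxidation state. Cr sits in group 6, so the d-electron count is 6 − 2 = 4. Bromide and isothiocyanate are weak-field ligands for a first-row metal, so the complex is high-spin. The t₂g³e_g¹ (high-spin) configuration has an unevenly filled e_g set; the Jahn–Teller theorem predicts a tetragonal distortion (typically axial elongation) to lift the degeneracy.
[Cr(OH)6]^3-: Each hydroxide is −1; balancing the −3 overall charge requires Cr(III). Cr sits in group 6, so the d-electron count is 6 − 3 = 3. The d³ configuration leaves the e_g set evenly filled (or empty) — no strong Jahn–Teller driving force.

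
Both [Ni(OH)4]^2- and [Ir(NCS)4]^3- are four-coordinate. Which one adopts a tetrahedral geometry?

For [Ni(OH)4]^2-: Each hydroxide is −1; balancing the −2 overall charge requires Ni(II). Ni sits in group 10, so the d-electron count is 10 − 2 = 8. Hydroxide is a weak-field ligand. With weak-field ligands the CFSE gain from square planar is small, so a 3d d⁸ ion takes the sterically preferred tetrahedral geometry. → tetrahedral.
For [Ir(NCS)4]^3-: Summing ligand charges against the −3 overall charge gives an oxidation state of +1 for iridium. Ir sits in group 9, so the d-electron count is 9 − 1 = 8. A 5d d⁸ ion has a large crystal-field splitting; square planar leaves the high-energy d_{x²−y²} orbital empty and maximises CFSE. → square planar.

[Ni(OH)4]^2-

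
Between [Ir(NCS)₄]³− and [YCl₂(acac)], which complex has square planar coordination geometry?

[Ir(NCS)₄]³−

For [Ir(NCS)₄]³−: Ligand charges: each isothiocyanate is −1. With an overall charge of −3 the iridium centre must be in the +1 oxidation state. Group 9 minus oxidation state 1 gives a d⁸ configuration. A 5d d⁸ ion has a large crystal-field splitting; square planar leaves the high-energy d_{x²−y²} orbital empty and maximises CFSE. → square planar.
For [YCl₂(acac)]: Ligand charges: each chloride is −1; each acetylacetonate is −1. With an overall charge of 0 the yttrium centre must be in the +3 oxidation state. Group 3 minus oxidation state 3 gives a d⁰ configuration. A d⁰ ion has no crystal-field stabilisation preference between square planar and tetrahedral, so four ligands adopt the sterically favoured tetrahedral geometry. → tetrahedral.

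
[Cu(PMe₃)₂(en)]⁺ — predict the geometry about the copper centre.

tetrahedral

Trimethylphosphine is neutral; ethylenediamine is neutral; balancing the +1 overall charge requires Cu(I).
Cu sits in group 11, so the d-electron count is 11 − 1 = 10.
Counting donor atoms: 2×trimethylphosphine (monodentate) → 2 donors; 1×ethylenediamine (bidentate) → 2 donors. Coordination number = 4.
A d¹⁰ ion has no crystal-field stabilisation preference between square planar and tetrahedral, so four ligands adopt the sterically favoured tetrahedral geometry.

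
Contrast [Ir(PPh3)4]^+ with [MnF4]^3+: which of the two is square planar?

For [Ir(PPh3)4]^+: Triphenylphosphine is neutral; balancing the +1 overall charge requires Ir(I). Group 9 minus oxidation state 1 gives a d⁸ configuration. A 5d d⁸ ion has a large crystal-field splitting; square planar leaves the high-energy d_{x²−y²} orbital empty and maximises CFSE. → square planar.
For [MnF4]^3+: Summing ligand charges against the +3 overall charge gives an oxidation state of +7 for manganese. Manganese is a group-7 element; Mn(VII) is therefore d⁰. A d⁰ ion has no crystal-field stabilisation preference between square planar and tetrahedral, so four ligands adopt the sterically favoured tetrahedral geometry. → tetrahedral.

[Ir(PPh3)4]^+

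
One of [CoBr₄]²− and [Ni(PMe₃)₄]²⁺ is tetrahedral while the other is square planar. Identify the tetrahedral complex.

[CoBr₄]²−

For [CoBr₄]²−: Summing ligand charges against the −2 overall charge gives an oxidation state of +2 for cobalt. Cobalt is a group-9 element; Co(II) is therefore d⁷. For a high-spin 3d d⁷ ion with weak-field ligands the small Δₜ gives little square-planar CFSE advantage, so four ligands adopt the sterically favoured tetrahedral geometry. → tetrahedral.
For [Ni(PMe₃)₄]²⁺: Summing ligand charges against the +2 overall charge gives an oxidation state of +2 for nickel. Group 10 minus oxidation state 2 gives a d⁸ configuration. Trimethylphosphine is a strong-field ligand (high in the spectrochemical series). A 3d d⁸ ion with strong-field ligands gains enough CFSE to favour square planar over tetrahedral. → square planar.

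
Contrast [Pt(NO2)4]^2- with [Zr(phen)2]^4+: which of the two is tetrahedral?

[Zr(phen)2]^4+

For [Pt(NO2)4]^2-: Each nitro (N-bound nitrite) is −1; balancing the −2 overall charge requires Pt(II). Pt sits in group 10, so the d-electron count is 10 − 2 = 8. A 5d d⁸ ion has a large crystal-field splitting; square planar leaves the high-energy d_{x²−y²} orbital empty and maximises CFSE. → square planar.
For [Zr(phen)2]^4+: Summing ligand charges against the +4 overall charge gives an oxidation state of +4 for zirconium. Group 4 minus oxidation state 4 gives a d⁰ configuration. A d⁰ ion has no crystal-field stabilisation preference between square planar and tetrahedral, so four ligands adopt the sterically favoured tetrahedral geometry. → tetrahedral.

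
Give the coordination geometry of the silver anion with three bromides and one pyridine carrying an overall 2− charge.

tetrahedral

Each bromide is −1; pyridine is neutral; balancing the −2 overall charge requires Ag(I).
Ag sits in group 11, so the d-electron count is 11 − 1 = 10.
Coordination number: 4.
A d¹⁰ ion has no crystal-field stabilisation preference between square planar and tetrahedral, so four ligands adopt the sterically favoured tetrahedral geometry.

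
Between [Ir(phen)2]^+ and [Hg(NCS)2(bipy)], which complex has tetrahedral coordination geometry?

For [Ir(phen)2]^+: 1,10-phenanthroline is neutral; balancing the +1 overall charge requires Ir(I). Iridium is a group-9 element; Ir(I) is therefore d⁸. A 5d d⁸ ion has a large crystal-field splitting; square planar leaves the high-energy d_{x²−y²} orbital empty and maximises CFSE. → square planar.
For [Hg(NCS)2(bipy)]: Ligand charges: each isothiocyanate is −1; 2,2′-bipyridine is neutral. With an overall charge of 0 the mercury centre must be in the +2 oxidation state. Hg sits in group 12, so the d-electron count is 12 − 2 = 10. A d¹⁰ ion has no crystal-field stabilisation preference between square planar and tetrahedral, so four ligands adopt the sterically favoured tetrahedral geometry. → tetrahedral.

[Hg(NCS)2(bipy)]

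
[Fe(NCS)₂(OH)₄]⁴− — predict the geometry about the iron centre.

octahedral

Ligand charges: each isothiocyanate is −1; each hydroxide is −1. With an overall charge of −4 the iron centre must be in the +2 oxidation state.
Fe sits in group 8, so the d-electron count is 8 − 2 = 6.
Coordination number: 6.
Six donors around a single metal centre give an octahedral coordination sphere.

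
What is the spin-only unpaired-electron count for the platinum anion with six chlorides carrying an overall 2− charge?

Summing ligand charges against the −2 overall charge gives an oxidation state of +4 for platinum.
Group 10 minus oxidation state 4 gives a d⁶ configuration.
The spin state decides the count: a 5d ion has a large Δₒ and is invariably low-spin.
An octahedral low-spin d⁶ ion is t₂g⁶e_g⁰, giving 0 unpaired electrons.

0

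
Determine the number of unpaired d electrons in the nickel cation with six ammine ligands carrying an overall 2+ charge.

2 unpaired electrons

Ammonia is neutral; balancing the +2 overall charge requires Ni(II).
Nickel is a group-10 element; Ni(II) is therefore d⁸.
In an octahedral field the d⁸ configuration is t₂g⁶e_g² (only one arrangement possible), giving 2 unpaired electrons.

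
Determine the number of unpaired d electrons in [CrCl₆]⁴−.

Summing ligand charges against the −4 overall charge gives an oxidation state of +2 for chromium.
Chromium is a group-6 element; Cr(II) is therefore d⁴.
The spin state decides the count: Chloride is a weak-field ligand for a first-row metal, so the complex is high-spin.
An octahedral high-spin d⁴ ion is t₂g³e_g¹, giving 4 unpaired electrons.

4 unpaired electrons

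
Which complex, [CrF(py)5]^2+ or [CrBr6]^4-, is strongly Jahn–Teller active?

[CrBr6]^4-

[CrF(py)5]^2+: Summing ligand charges against the +2 overall charge gives an oxidation state of +3 for chromium. Group 6 minus oxidation state 3 gives a d³ configuration. The d³ configuration leaves the e_g set evenly filled (or empty) — no strong Jahn–Teller driving force.
[CrBr6]^4-: Each bromide is −1; balancing the −4 overall charge requires Cr(II). Chromium is a group-6 element; Cr(II) is therefore d⁴. Bromide is a weak-field ligand for a first-row metal, so the complex is high-spin. The t₂g³e_g¹ (high-spin) configuration has an unevenly filled e_g set; the Jahn–Teller theorem predicts a tetragonal distortion (typically axial elongation) to lift the degeneracy.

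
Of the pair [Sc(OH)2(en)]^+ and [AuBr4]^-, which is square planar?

For [Sc(OH)2(en)]^+: Summing ligand charges against the +1 overall charge gives an oxidation state of +3 for scandium. Scandium is a group-3 element; Sc(III) is therefore d⁰. A d⁰ ion has no crystal-field stabilisation preference between square planar and tetrahedral, so four ligands adopt the sterically favoured tetrahedral geometry. → tetrahedral.
For [AuBr4]^-: Ligand charges: each bromide is −1. With an overall charge of −1 the gold centre must be in the +3 oxidation state. Au sits in group 11, so the d-electron count is 11 − 3 = 8. A 5d d⁸ ion has a large crystal-field splitting; square planar leaves the high-energy d_{x²−y²} orbital empty and maximises CFSE. → square planar.

[AuBr4]^-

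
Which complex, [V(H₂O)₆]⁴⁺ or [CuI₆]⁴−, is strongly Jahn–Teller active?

[V(H₂O)₆]⁴⁺: Water is neutral; balancing the +4 overall charge requires V(IV). Vanadium is a group-5 element; V(IV) is therefore d¹. The d¹ configuration leaves the e_g set evenly filled (or empty) — no strong Jahn–Teller driving force.
[CuI₆]⁴−: Each iodide is −1; balancing the −4 overall charge requires Cu(II). Cu sits in group 11, so the d-electron count is 11 − 2 = 9. The t₂g⁶e_g³ configuration has an unevenly filled e_g set; the Jahn–Teller theorem predicts a tetragonal distortion (typically axial elongation) to lift the degeneracy.

[CuI₆]⁴−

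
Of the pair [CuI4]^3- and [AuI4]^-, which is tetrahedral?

[CuI4]^3-

For [CuI4]^3-: Summing ligand charges against the −3 overall charge gives an oxidation state of +1 for copper. Group 11 minus oxidation state 1 gives a d¹⁰ configuration. A d¹⁰ ion has no crystal-field stabilisation preference between square planar and tetrahedral, so four ligands adopt the sterically favoured tetrahedral geometry. → tetrahedral.
For [AuI4]^-: Each iodide is −1; balancing the −1 overall charge requires Au(III). Au sits in group 11, so the d-electron count is 11 − 3 = 8. A 5d d⁸ ion has a large crystal-field splitting; square planar leaves the high-energy d_{x²−y²} orbital empty and maximises CFSE. → square planar.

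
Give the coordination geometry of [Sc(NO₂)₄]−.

tetrahedral

Ligand charges: each nitro (N-bound nitrite) is −1. With an overall charge of −1 the scandium centre must be in the +3 oxidation state.
Scandium is a group-3 element; Sc(III) is therefore d⁰.
With 4 monodentate ligands the coordination number is 4.
A d⁰ ion has no crystal-field stabilisation preference between square planar and tetrahedral, so four ligands adopt the sterically favoured tetrahedral geometry.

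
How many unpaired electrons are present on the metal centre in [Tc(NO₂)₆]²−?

Ligand charges: each nitro (N-bound nitrite) is −1. With an overall charge of −2 the technetium centre must be in the +4 oxidation state.
Tc sits in group 7, so the d-electron count is 7 − 4 = 3.
In an octahedral field the d³ configuration is t₂g³e_g⁰ (only one arrangement possible), giving 3 unpaired electrons.

3 unpaired electrons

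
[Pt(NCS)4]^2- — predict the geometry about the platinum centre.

square planar

Summing ligand charges against the −2 overall charge gives an oxidation state of +2 for platinum.
Group 10 minus oxidation state 2 gives a d⁸ configuration.
Coordination number: 4.
A 5d d⁸ ion has a large crystal-field splitting; square planar leaves the high-energy d_{x²−y²} orbital empty and maximises CFSE.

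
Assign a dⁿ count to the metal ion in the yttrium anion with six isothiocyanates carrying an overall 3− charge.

d⁰

Summing ligand charges against the −3 overall charge gives an oxidation state of +3 for yttrium.
Group 3 minus oxidation state 3 gives a d⁰ configuration.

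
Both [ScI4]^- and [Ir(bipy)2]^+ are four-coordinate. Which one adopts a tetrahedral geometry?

[ScI4]^-

For [ScI4]^-: Summing ligand charges against the −1 overall charge gives an oxidation state of +3 for scandium. Group 3 minus oxidation state 3 gives a d⁰ configuration. A d⁰ ion has no crystal-field stabilisation preference between square planar and tetrahedral, so four ligands adopt the sterically favoured tetrahedral geometry. → tetrahedral.
For [Ir(bipy)2]^+: Summing ligand charges against the +1 overall charge gives an oxidation state of +1 for iridium. Ir sits in group 9, so the d-electron count is 9 − 1 = 8. A 5d d⁸ ion has a large crystal-field splitting; square planar leaves the high-energy d_{x²−y²} orbital empty and maximises CFSE. → square planar.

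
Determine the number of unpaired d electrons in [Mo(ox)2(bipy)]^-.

3

Ligand charges: each oxalate is −2; 2,2′-bipyridine is neutral. With an overall charge of −1 the molybdenum centre must be in the +3 oxidation state.
Mo sits in group 6, so the d-electron count is 6 − 3 = 3.
Counting donor atoms: 2×oxalate (bidentate) → 4 donors; 1×2,2′-bipyridine (bidentate) → 2 donors. Coordination number = 6.
In an octahedral field the d³ configuration is t₂g³e_g⁰ (only one arrangement possible), giving 3 unpaired electrons.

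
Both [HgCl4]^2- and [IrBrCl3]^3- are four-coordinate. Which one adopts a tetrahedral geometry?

For [HgCl4]^2-: Summing ligand charges against the −2 overall charge gives an oxidation state of +2 for mercury. Group 12 minus oxidation state 2 gives a d¹⁰ configuration. A d¹⁰ ion has no crystal-field stabilisation preference between square planar and tetrahedral, so four ligands adopt the sterically favoured tetrahedral geometry. → tetrahedral.
For [IrBrCl3]^3-: Each bromide is −1; each chloride is −1; balancing the −3 overall charge requires Ir(I). Iridium is a group-9 element; Ir(I) is therefore d⁸. A 5d d⁸ ion has a large crystal-field splitting; square planar leaves the high-energy d_{x²−y²} orbital empty and maximises CFSE. → square planar.

[HgCl4]^2-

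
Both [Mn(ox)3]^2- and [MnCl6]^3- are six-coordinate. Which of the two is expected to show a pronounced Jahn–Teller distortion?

[MnCl6]^3-

[Mn(ox)3]^2-: Summing ligand charges against the −2 overall charge gives an oxidation state of +4 for manganese. Manganese is a group-7 element; Mn(IV) is therefore d³. The d³ configuration leaves the e_g set evenly filled (or empty) — no strong Jahn–Teller driving force.
[MnCl6]^3-: Summing ligand charges against the −3 overall charge gives an oxidation state of +3 for manganese. Manganese is a group-7 element; Mn(III) is therefore d⁴. Chloride is a weak-field ligand for a first-row metal, so the complex is high-spin. The t₂g³e_g¹ (high-spin) configuration has an unevenly filled e_g set; the Jahn–Teller theorem predicts a tetragonal distortion (typically axial elongation) to lift the degeneracy.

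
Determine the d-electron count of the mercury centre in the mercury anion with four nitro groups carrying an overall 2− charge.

d10

Each nitro (N-bound nitrite) is −1; balancing the −2 overall charge requires Hg(II).
Mercury is a group-12 element; Hg(II) is therefore d¹⁰.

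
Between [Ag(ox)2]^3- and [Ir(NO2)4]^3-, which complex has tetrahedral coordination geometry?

[Ag(ox)2]^3-

For [Ag(ox)2]^3-: Summing ligand charges against the −3 overall charge gives an oxidation state of +1 for silver. Silver is a group-11 element; Ag(I) is therefore d¹⁰. A d¹⁰ ion has no crystal-field stabilisation preference between square planar and tetrahedral, so four ligands adopt the sterically favoured tetrahedral geometry. → tetrahedral.
For [Ir(NO2)4]^3-: Summing ligand charges against the −3 overall charge gives an oxidation state of +1 for iridium. Iridium is a group-9 element; Ir(I) is therefore d⁸. A 5d d⁸ ion has a large crystal-field splitting; square planar leaves the high-energy d_{x²−y²} orbital empty and maximises CFSE. → square planar.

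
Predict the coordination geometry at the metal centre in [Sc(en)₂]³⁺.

Summing ligand charges against the +3 overall charge gives an oxidation state of +3 for scandium.
Scandium is a group-3 element; Sc(III) is therefore d⁰.
Counting donor atoms: 2×ethylenediamine (bidentate) → 4 donors. Coordination number = 4.
A d⁰ ion has no crystal-field stabilisation preference between square planar and tetrahedral, so four ligands adopt the sterically favoured tetrahedral geometry.

tetrahedral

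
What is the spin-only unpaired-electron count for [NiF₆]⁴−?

Ligand charges: each fluoride is −1. With an overall charge of −4 the nickel centre must be in the +2 oxidation state.
Nickel is a group-10 element; Ni(II) is therefore d⁸.
In an octahedral field the d⁸ configuration is t₂g⁶e_g² (only one arrangement possible), giving 2 unpaired electrons.

2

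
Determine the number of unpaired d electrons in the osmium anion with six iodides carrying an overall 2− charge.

2

Ligand charges: each iodide is −1. With an overall charge of −2 the osmium centre must be in the +4 oxidation state.
Osmium is a group-8 element; Os(IV) is therefore d⁴.
The spin state decides the count: a 5d ion has a large Δₒ and is invariably low-spin.
An octahedral low-spin d⁴ ion is t₂g⁴e_g⁰, giving 2 unpaired electrons.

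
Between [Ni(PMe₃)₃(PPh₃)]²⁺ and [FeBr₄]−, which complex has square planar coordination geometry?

For [Ni(PMe₃)₃(PPh₃)]²⁺: Trimethylphosphine is neutral; triphenylphosphine is neutral; balancing the +2 overall charge requires Ni(II). Ni sits in group 10, so the d-electron count is 10 − 2 = 8. Trimethylphosphine and triphenylphosphine are strong-field ligands (high in the spectrochemical series). A 3d d⁸ ion with strong-field ligands gains enough CFSE to favour square planar over tetrahedral. → square planar.
For [FeBr₄]−: Summing ligand charges against the −1 overall charge gives an oxidation state of +3 for iron. Group 8 minus oxidation state 3 gives a d⁵ configuration. A high-spin d⁵ ion has zero CFSE in either geometry, so four ligands adopt the sterically favoured tetrahedral geometry. → tetrahedral.

[Ni(PMe₃)₃(PPh₃)]²⁺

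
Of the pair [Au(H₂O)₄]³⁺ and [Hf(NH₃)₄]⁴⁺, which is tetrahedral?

[Hf(NH₃)₄]⁴⁺

For [Au(H₂O)₄]³⁺: Summing ligand charges against the +3 overall charge gives an oxidation state of +3 for gold. Au sits in group 11, so the d-electron count is 11 − 3 = 8. A 5d d⁸ ion has a large crystal-field splitting; square planar leaves the high-energy d_{x²−y²} orbital empty and maximises CFSE. → square planar.
For [Hf(NH₃)₄]⁴⁺: Summing ligand charges against the +4 overall charge gives an oxidation state of +4 for hafnium. Hafnium is a group-4 element; Hf(IV) is therefore d⁰. A d⁰ ion has no crystal-field stabilisation preference between square planar and tetrahedral, so four ligands adopt the sterically favoured tetrahedral geometry. → tetrahedral.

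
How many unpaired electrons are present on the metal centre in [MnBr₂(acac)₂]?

Each bromide is −1; each acetylacetonate is −1; balancing the 0 overall charge requires Mn(IV).
Manganese is a group-7 element; Mn(IV) is therefore d³.
Counting donor atoms: 2×bromide (monodentate) → 2 donors; 2×acetylacetonate (bidentate) → 4 donors. Coordination number = 6.
In an octahedral field the d³ configuration is t₂g³e_g⁰ (only one arrangement possible), giving 3 unpaired electrons.

3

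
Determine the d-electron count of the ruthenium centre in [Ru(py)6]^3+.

Summing ligand charges against the +3 overall charge gives an oxidation state of +3 for ruthenium.
Group 8 minus oxidation state 3 gives a d⁵ configuration.

d5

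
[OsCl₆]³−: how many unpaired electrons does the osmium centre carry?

1 unpaired electron

Each chloride is −1; balancing the −3 overall charge requires Os(III).
Group 8 minus oxidation state 3 gives a d⁵ configuration.
The spin state decides the count: a 5d ion has a large Δₒ and is invariably low-spin.
An octahedral low-spin d⁵ ion is t₂g⁵e_g⁰, giving 1 unpaired electron.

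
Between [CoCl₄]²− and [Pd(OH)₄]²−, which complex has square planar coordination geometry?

For [CoCl₄]²−: Summing ligand charges against the −2 overall charge gives an oxidation state of +2 for cobalt. Group 9 minus oxidation state 2 gives a d⁷ configuration. For a high-spin 3d d⁷ ion with weak-field ligands the small Δₜ gives little square-planar CFSE advantage, so four ligands adopt the sterically favoured tetrahedral geometry. → tetrahedral.
For [Pd(OH)₄]²−: Summing ligand charges against the −2 overall charge gives an oxidation state of +2 for palladium. Group 10 minus oxidation state 2 gives a d⁸ configuration. A 4d d⁸ ion has a large crystal-field splitting; square planar leaves the high-energy d_{x²−y²} orbital empty and maximises CFSE. → square planar.

[Pd(OH)₄]²−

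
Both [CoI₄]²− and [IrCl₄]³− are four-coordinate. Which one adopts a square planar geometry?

[IrCl₄]³−

For [CoI₄]²−: Each iodide is −1; balancing the −2 overall charge requires Co(II). Group 9 minus oxidation state 2 gives a d⁷ configuration. For a high-spin 3d d⁷ ion with weak-field ligands the small Δₜ gives little square-planar CFSE advantage, so four ligands adopt the sterically favoured tetrahedral geometry. → tetrahedral.
For [IrCl₄]³−: Summing ligand charges against the −3 overall charge gives an oxidation state of +1 for iridium. Ir sits in group 9, so the d-electron count is 9 − 1 = 8. A 5d d⁸ ion has a large crystal-field splitting; square planar leaves the high-energy d_{x²−y²} orbital empty and maximises CFSE. → square planar.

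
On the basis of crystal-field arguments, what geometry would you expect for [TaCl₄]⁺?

tetrahedral

Each chloride is −1; balancing the +1 overall charge requires Ta(V).
Tantalum is a group-5 element; Ta(V) is therefore d⁰.
Coordination number: 4.
A d⁰ ion has no crystal-field stabilisation preference between square planar and tetrahedral, so four ligands adopt the sterically favoured tetrahedral geometry.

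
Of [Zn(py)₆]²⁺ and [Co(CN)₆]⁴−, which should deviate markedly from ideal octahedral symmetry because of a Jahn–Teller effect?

[Zn(py)₆]²⁺: Summing ligand charges against the +2 overall charge gives an oxidation state of +2 for zinc. Zn sits in group 12, so the d-electron count is 12 − 2 = 10. The d¹⁰ configuration leaves the e_g set evenly filled (or empty) — no strong Jahn–Teller driving force.
[Co(CN)₆]⁴−: Each cyanide is −1; balancing the −4 overall charge requires Co(II). Co sits in group 9, so the d-electron count is 9 − 2 = 7. Cyanide is a strong-field ligand (high in the spectrochemical series) for a first-row metal, so the complex is low-spin. The t₂g⁶e_g¹ (low-spin) configuration has an unevenly filled e_g set; the Jahn–Teller theorem predicts a tetragonal distortion (typically axial elongation) to lift the degeneracy.

[Co(CN)₆]⁴−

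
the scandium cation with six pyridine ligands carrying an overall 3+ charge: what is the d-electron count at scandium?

Summing ligand charges against the +3 overall charge gives an oxidation state of +3 for scandium.
Sc sits in group 3, so the d-electron count is 3 − 3 = 0.

d0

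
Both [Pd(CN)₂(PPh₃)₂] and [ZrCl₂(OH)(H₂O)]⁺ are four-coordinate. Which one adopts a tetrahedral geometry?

[ZrCl₂(OH)(H₂O)]⁺

For [Pd(CN)₂(PPh₃)₂]: Each cyanide is −1; triphenylphosphine is neutral; balancing the 0 overall charge requires Pd(II). Pd sits in group 10, so the d-electron count is 10 − 2 = 8. A 4d d⁸ ion has a large crystal-field splitting; square planar leaves the high-energy d_{x²−y²} orbital empty and maximises CFSE. → square planar.
For [ZrCl₂(OH)(H₂O)]⁺: Each chloride is −1; each hydroxide is −1; water is neutral; balancing the +1 overall charge requires Zr(IV). Zr sits in group 4, so the d-electron count is 4 − 4 = 0. A d⁰ ion has no crystal-field stabilisation preference between square planar and tetrahedral, so four ligands adopt the sterically favoured tetrahedral geometry. → tetrahedral.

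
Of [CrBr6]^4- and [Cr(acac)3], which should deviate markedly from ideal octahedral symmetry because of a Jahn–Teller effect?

[CrBr6]^4-

[CrBr6]^4-: Each bromide is −1; balancing the −4 overall charge requires Cr(II). Chromium is a group-6 element; Cr(II) is therefore d⁴. Bromide is a weak-field ligand for a first-row metal, so the complex is high-spin. The t₂g³e_g¹ (high-spin) configuration has an unevenly filled e_g set; the Jahn–Teller theorem predicts a tetragonal distortion (typically axial elongation) to lift the degeneracy.
[Cr(acac)3]: Summing ligand charges against the 0 overall charge gives an oxidation state of +3 for chromium. Cr sits in group 6, so the d-electron count is 6 − 3 = 3. The d³ configuration leaves the e_g set evenly filled (or empty) — no strong Jahn–Teller driving force.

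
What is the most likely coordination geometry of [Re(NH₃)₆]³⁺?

octahedral

Ligand charges: ammonia is neutral. With an overall charge of +3 the rhenium centre must be in the +3 oxidation state.
Rhenium is a group-7 element; Re(III) is therefore d⁴.
With 6 monodentate ligands the coordination number is 6.
Six donors around a single metal centre give an octahedral coordination sphere.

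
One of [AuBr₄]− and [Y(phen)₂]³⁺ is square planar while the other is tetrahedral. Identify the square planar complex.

[AuBr₄]−

For [AuBr₄]−: Each bromide is −1; balancing the −1 overall charge requires Au(III). Group 11 minus oxidation state 3 gives a d⁸ configuration. A 5d d⁸ ion has a large crystal-field splitting; square planar leaves the high-energy d_{x²−y²} orbital empty and maximises CFSE. → square planar.
For [Y(phen)₂]³⁺: Summing ligand charges against the +3 overall charge gives an oxidation state of +3 for yttrium. Group 3 minus oxidation state 3 gives a d⁰ configuration. A d⁰ ion has no crystal-field stabilisation preference between square planar and tetrahedral, so four ligands adopt the sterically favoured tetrahedral geometry. → tetrahedral.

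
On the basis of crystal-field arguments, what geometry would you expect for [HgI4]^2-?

Summing ligand charges against the −2 overall charge gives an oxidation state of +2 for mercury.
Group 12 minus oxidation state 2 gives a d¹⁰ configuration.
Coordination number: 4.
A d¹⁰ ion has no crystal-field stabilisation preference between square planar and tetrahedral, so four ligands adopt the sterically favoured tetrahedral geometry.

tetrahedral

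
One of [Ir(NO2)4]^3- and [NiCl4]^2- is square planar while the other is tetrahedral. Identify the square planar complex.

[Ir(NO2)4]^3-

For [Ir(NO2)4]^3-: Ligand charges: each nitro (N-bound nitrite) is −1. With an overall charge of −3 the iridium centre must be in the +1 oxidation state. Group 9 minus oxidation state 1 gives a d⁸ configuration. A 5d d⁸ ion has a large crystal-field splitting; square planar leaves the high-energy d_{x²−y²} orbital empty and maximises CFSE. → square planar.
For [NiCl4]^2-: Summing ligand charges against the −2 overall charge gives an oxidation state of +2 for nickel. Nickel is a group-10 element; Ni(II) is therefore d⁸. Chloride is a weak-field ligand. With weak-field ligands the CFSE gain from square planar is small, so a 3d d⁸ ion takes the sterically preferred tetrahedral geometry. → tetrahedral.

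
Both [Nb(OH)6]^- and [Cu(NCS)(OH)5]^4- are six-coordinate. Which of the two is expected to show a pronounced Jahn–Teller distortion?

[Cu(NCS)(OH)5]^4-

[Nb(OH)6]^-: Each hydroxide is −1; balancing the −1 overall charge requires Nb(V). Nb sits in group 5, so the d-electron count is 5 − 5 = 0. The d⁰ configuration leaves the e_g set evenly filled (or empty) — no strong Jahn–Teller driving force.
[Cu(NCS)(OH)5]^4-: Each isothiocyanate is −1; each hydroxide is −1; balancing the −4 overall charge requires Cu(II). Group 11 minus oxidation state 2 gives a d⁹ configuration. The t₂g⁶e_g³ configuration has an unevenly filled e_g set; the Jahn–Teller theorem predicts a tetragonal distortion (typically axial elongation) to lift the degeneracy.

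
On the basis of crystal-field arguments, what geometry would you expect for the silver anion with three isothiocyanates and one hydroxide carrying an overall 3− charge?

Each isothiocyanate is −1; each hydroxide is −1; balancing the −3 overall charge requires Ag(I).
Silver is a group-11 element; Ag(I) is therefore d¹⁰.
With 4 monodentate ligands the coordination number is 4.
A d¹⁰ ion has no crystal-field stabilisation preference between square planar and tetrahedral, so four ligands adopt the sterically favoured tetrahedral geometry.

tetrahedral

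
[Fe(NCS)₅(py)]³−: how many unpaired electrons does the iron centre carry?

Each isothiocyanate is −1; pyridine is neutral; balancing the −3 overall charge requires Fe(II).
Fe sits in group 8, so the d-electron count is 8 − 2 = 6.
The spin state decides the count: Isothiocyanate is a weak-field ligand for a first-row metal, so the complex is high-spin.
An octahedral high-spin d⁶ ion is t₂g⁴e_g², giving 4 unpaired electrons.

4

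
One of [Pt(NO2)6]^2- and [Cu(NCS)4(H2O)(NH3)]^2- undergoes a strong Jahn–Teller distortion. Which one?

[Cu(NCS)4(H2O)(NH3)]^2-

[Pt(NO2)6]^2-: Ligand charges: each nitro (N-bound nitrite) is −1. With an overall charge of −2 the platinum centre must be in the +4 oxidation state. Platinum is a group-10 element; Pt(IV) is therefore d⁶. A 5d ion has a large Δₒ and is invariably low-spin. The d⁶ configuration leaves the e_g set evenly filled (or empty) — no strong Jahn–Teller driving force.
[Cu(NCS)4(H2O)(NH3)]^2-: Summing ligand charges against the −2 overall charge gives an oxidation state of +2 for copper. Copper is a group-11 element; Cu(II) is therefore d⁹. The t₂g⁶e_g³ configuration has an unevenly filled e_g set; the Jahn–Teller theorem predicts a tetragonal distortion (typically axial elongation) to lift the degeneracy.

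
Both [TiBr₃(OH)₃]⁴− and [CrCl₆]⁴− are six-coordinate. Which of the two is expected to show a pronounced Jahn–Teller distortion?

[TiBr₃(OH)₃]⁴−: Ligand charges: each bromide is −1; each hydroxide is −1. With an overall charge of −4 the titanium centre must be in the +2 oxidation state. Ti sits in group 4, so the d-electron count is 4 − 2 = 2. The d² configuration leaves the e_g set evenly filled (or empty) — no strong Jahn–Teller driving force.
[CrCl₆]⁴−: Summing ligand charges against the −4 overall charge gives an oxidation state of +2 for chromium. Cr sits in group 6, so the d-electron count is 6 − 2 = 4. Chloride is a weak-field ligand for a first-row metal, so the complex is high-spin. The t₂g³e_g¹ (high-spin) configuration has an unevenly filled e_g set; the Jahn–Teller theorem predicts a tetragonal distortion (typically axial elongation) to lift the degeneracy.

[CrCl₆]⁴−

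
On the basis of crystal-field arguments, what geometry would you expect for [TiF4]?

tetrahedral

Each fluoride is −1; balancing the 0 overall charge requires Ti(IV).
Titanium is a group-4 element; Ti(IV) is therefore d⁰.
Coordination number: 4.
A d⁰ ion has no crystal-field stabilisation preference between square planar and tetrahedral, so four ligands adopt the sterically favoured tetrahedral geometry.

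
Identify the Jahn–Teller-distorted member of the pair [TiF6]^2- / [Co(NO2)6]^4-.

[TiF6]^2-: Ligand charges: each fluoride is −1. With an overall charge of −2 the titanium centre must be in the +4 oxidation state. Titanium is a group-4 element; Ti(IV) is therefore d⁰. The d⁰ configuration leaves the e_g set evenly filled (or empty) — no strong Jahn–Teller driving force.
[Co(NO2)6]^4-: Summing ligand charges against the −4 overall charge gives an oxidation state of +2 for cobalt. Cobalt is a group-9 element; Co(II) is therefore d⁷. Nitro (N-bound nitrite) is a strong-field ligand (high in the spectrochemical series) for a first-row metal, so the complex is low-spin. The t₂g⁶e_g¹ (low-spin) configuration has an unevenly filled e_g set; the Jahn–Teller theorem predicts a tetragonal distortion (typically axial elongation) to lift the degeneracy.

[Co(NO2)6]^4-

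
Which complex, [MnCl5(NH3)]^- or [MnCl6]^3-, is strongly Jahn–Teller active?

[MnCl5(NH3)]^-: Summing ligand charges against the −1 overall charge gives an oxidation state of +4 for manganese. Mn sits in group 7, so the d-electron count is 7 − 4 = 3. The d³ configuration leaves the e_g set evenly filled (or empty) — no strong Jahn–Teller driving force.
[MnCl6]^3-: Summing ligand charges against the −3 overall charge gives an oxidation state of +3 for manganese. Group 7 minus oxidation state 3 gives a d⁴ configuration. Chloride is a weak-field ligand for a first-row metal, so the complex is high-spin. The t₂g³e_g¹ (high-spin) configuration has an unevenly filled e_g set; the Jahn–Teller theorem predicts a tetragonal distortion (typically axial elongation) to lift the degeneracy.

[MnCl6]^3-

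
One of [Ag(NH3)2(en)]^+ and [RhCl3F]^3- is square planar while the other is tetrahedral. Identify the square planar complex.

For [Ag(NH3)2(en)]^+: Summing ligand charges against the +1 overall charge gives an oxidation state of +1 for silver. Silver is a group-11 element; Ag(I) is therefore d¹⁰. A d¹⁰ ion has no crystal-field stabilisation preference between square planar and tetrahedral, so four ligands adopt the sterically favoured tetrahedral geometry. → tetrahedral.
For [RhCl3F]^3-: Each chloride is −1; each fluoride is −1; balancing the −3 overall charge requires Rh(I). Rhodium is a group-9 element; Rh(I) is therefore d⁸. A 4d d⁸ ion has a large crystal-field splitting; square planar leaves the high-energy d_{x²−y²} orbital empty and maximises CFSE. → square planar.

[RhCl3F]^3-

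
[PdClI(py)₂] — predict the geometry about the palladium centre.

Ligand charges: each chloride is −1; each iodide is −1; pyridine is neutral. With an overall charge of 0 the palladium centre must be in the +2 oxidation state.
Group 10 minus oxidation state 2 gives a d⁸ configuration.
Coordination number: 4.
A 4d d⁸ ion has a large crystal-field splitting; square planar leaves the high-energy d_{x²−y²} orbital empty and maximises CFSE.

square planar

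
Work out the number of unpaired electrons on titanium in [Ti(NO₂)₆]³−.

1 unpaired electron

Summing ligand charges against the −3 overall charge gives an oxidation state of +3 for titanium.
Ti sits in group 4, so the d-electron count is 4 − 3 = 1.
In an octahedral field the d¹ configuration is t₂g¹e_g⁰ (only one arrangement possible), giving 1 unpaired electron.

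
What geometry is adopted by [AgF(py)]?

Ligand charges: each fluoride is −1; pyridine is neutral. With an overall charge of 0 the silver centre must be in the +1 oxidation state.
Silver is a group-11 element; Ag(I) is therefore d¹⁰.
With 2 monodentate ligands the coordination number is 2.
A d¹⁰ ion with only two ligands adopts a linear arrangement (sp hybridisation; no CFSE preference).

linear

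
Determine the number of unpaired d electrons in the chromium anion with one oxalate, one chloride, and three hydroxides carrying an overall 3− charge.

3

Ligand charges: each oxalate is −2; each chloride is −1; each hydroxide is −1. With an overall charge of −3 the chromium centre must be in the +3 oxidation state.
Group 6 minus oxidation state 3 gives a d³ configuration.
Counting donor atoms: 1×oxalate (bidentate) → 2 donors; 1×chloride (monodentate) → 1 donor; 3×hydroxide (monodentate) → 3 donors. Coordination number = 6.
In an octahedral field the d³ configuration is t₂g³e_g⁰ (only one arrangement possible), giving 3 unpaired electrons.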